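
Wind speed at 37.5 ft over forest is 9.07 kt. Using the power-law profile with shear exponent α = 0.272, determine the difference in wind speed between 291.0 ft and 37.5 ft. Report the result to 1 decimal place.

6.8 kt

Power law: V₂ = V₁ · (z₂/z₁)^α = 9.07 × (7.7600)^0.272 = 15.8362 kt
ΔV = 15.8362 − 9.07 = 6.7662 kt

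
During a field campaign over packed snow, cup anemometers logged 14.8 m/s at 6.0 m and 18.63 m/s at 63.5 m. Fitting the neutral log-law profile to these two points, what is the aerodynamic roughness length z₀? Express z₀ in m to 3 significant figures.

Log law: V(z) ∝ ln(z/z₀). With r = V₁/V₂ = 14.8/18.63 = 0.79442,
r · ln(z₂/z₀) = ln(z₁/z₀) ⇒ ln z₀ = (ln z₁ − r·ln z₂)/(1 − r)
ln z₀ = (1.79176 − 0.79442×4.15104) / 0.20558 = -7.3250
z₀ = exp(-7.3250) = 0.0006588 m

z₀ ≈ 0.000659 m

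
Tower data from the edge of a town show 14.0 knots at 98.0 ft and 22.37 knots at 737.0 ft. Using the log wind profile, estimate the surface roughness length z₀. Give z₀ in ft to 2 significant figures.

z₀ ≈ 3.4 ft

Log law: V(z) ∝ ln(z/z₀). With r = V₁/V₂ = 14.0/22.37 = 0.62584,
r · ln(z₂/z₀) = ln(z₁/z₀) ⇒ ln z₀ = (ln z₁ − r·ln z₂)/(1 − r)
ln z₀ = (4.58497 − 0.62584×6.60259) / 0.37416 = 1.2102
z₀ = exp(1.2102) = 3.354 ft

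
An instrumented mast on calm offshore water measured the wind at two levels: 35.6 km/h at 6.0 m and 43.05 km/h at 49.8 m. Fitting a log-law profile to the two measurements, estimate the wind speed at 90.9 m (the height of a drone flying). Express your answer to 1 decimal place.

45.2 km/h

Log law: V ∝ ln(z/z₀). From the pair, with r = V₁/V₂ = 0.82695,
ln z₀ = (ln z₁ − r·ln z₂)/(1 − r) = (1.7918 − 0.82695×3.9080)/0.17305 = -8.3208 → z₀ = 0.0002434 m
V₃ = V₁ · ln(z₃/z₀)/ln(z₁/z₀) = 35.6 × 12.8306/10.1126 = 45.1684 km/h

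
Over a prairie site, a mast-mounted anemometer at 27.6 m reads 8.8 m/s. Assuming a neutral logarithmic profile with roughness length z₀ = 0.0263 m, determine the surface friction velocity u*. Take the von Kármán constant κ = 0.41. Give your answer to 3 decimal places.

Log law: V(z) = (u*/κ) · ln(z/z₀) ⇒ u* = κ · V / ln(z/z₀)
u* = 0.41 × 8.8 / ln(27.6/0.0263) = 0.41 × 8.8 / 6.9560
   = 3.6080 / 6.9560 = 0.5187 m/s

u* ≈ 0.519 m/s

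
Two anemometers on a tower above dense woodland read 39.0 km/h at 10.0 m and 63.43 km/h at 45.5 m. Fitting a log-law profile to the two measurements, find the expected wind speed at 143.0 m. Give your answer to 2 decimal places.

Log law: V ∝ ln(z/z₀). From the pair, with r = V₁/V₂ = 0.61485,
ln z₀ = (ln z₁ − r·ln z₂)/(1 − r) = (2.3026 − 0.61485×3.8177)/0.38515 = -0.1162 → z₀ = 0.8903 m
V₃ = V₁ · ln(z₃/z₀)/ln(z₁/z₀) = 39.0 × 5.0790/2.4187 = 81.8942 km/h

81.89 km/h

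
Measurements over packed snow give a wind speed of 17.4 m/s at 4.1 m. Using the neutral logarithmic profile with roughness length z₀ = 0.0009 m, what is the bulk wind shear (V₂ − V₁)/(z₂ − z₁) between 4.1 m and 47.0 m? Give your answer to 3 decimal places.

Log law: V₂ = V₁ · ln(z₂/z₀)/ln(z₁/z₀) = 17.4 × 10.8633/8.4241 = 22.4381 m/s
ΔV/Δz = (22.4381 − 17.4)/(47.0 − 4.1) = 5.0381/42.9000 = 0.11744 m/s/m

0.117 m/s/m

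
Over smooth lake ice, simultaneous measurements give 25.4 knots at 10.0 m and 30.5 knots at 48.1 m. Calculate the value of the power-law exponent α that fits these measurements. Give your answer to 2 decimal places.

Power law: V₂/V₁ = (z₂/z₁)^α ⇒ α = ln(V₂/V₁) / ln(z₂/z₁)
α = ln(30.5/25.4) / ln(48.1/10.0) = ln(1.2008) / ln(4.8100)
  = 0.18298 / 1.57070 = 0.11649

α ≈ 0.12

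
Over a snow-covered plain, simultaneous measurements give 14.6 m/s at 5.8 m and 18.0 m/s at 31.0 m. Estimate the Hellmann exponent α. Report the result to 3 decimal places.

α ≈ 0.125

Power law: V₂/V₁ = (z₂/z₁)^α ⇒ α = ln(V₂/V₁) / ln(z₂/z₁)
α = ln(18.0/14.6) / ln(31.0/5.8) = ln(1.2329) / ln(5.3448)
  = 0.20935 / 1.67613 = 0.12490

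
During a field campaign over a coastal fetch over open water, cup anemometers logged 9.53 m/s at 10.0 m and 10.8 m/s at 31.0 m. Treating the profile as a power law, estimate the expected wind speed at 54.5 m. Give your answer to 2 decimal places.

First find α: α = ln(V₂/V₁)/ln(z₂/z₁) = ln(10.8/9.53)/ln(31.0/10.0) = 0.12510/1.13140 = 0.1106
Extrapolate from 31.0 m to 54.5 m: V₃ = 10.8 × (54.5/31.0)^0.1106 = 10.8 × 1.0644 = 11.4952 m/s

11.50 m/s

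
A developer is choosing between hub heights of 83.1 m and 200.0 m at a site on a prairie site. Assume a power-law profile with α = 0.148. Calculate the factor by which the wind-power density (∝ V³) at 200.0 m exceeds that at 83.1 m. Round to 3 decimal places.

1.477

Speed ratio: V_B/V_A = (z_B/z_A)^α = (200.0/83.1)^0.148 = (2.4067)^0.148 = 1.13881
Power-density ratio: P_B/P_A = (V_B/V_A)³ = (1.13881)³ = 1.47691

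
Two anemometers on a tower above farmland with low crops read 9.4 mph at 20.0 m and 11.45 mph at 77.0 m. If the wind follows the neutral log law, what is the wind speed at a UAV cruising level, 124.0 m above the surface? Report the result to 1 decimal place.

12.2 mph

Log law: V ∝ ln(z/z₀). From the pair, with r = V₁/V₂ = 0.82096,
ln z₀ = (ln z₁ − r·ln z₂)/(1 − r) = (2.9957 − 0.82096×4.3438)/0.17904 = -3.1857 → z₀ = 0.04135 m
V₃ = V₁ · ln(z₃/z₀)/ln(z₁/z₀) = 9.4 × 8.0060/6.1814 = 12.1746 mph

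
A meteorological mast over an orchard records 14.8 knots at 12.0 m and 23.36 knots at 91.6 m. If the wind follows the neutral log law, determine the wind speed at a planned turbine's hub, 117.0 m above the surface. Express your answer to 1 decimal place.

Log law: V ∝ ln(z/z₀). From the pair, with r = V₁/V₂ = 0.63356,
ln z₀ = (ln z₁ − r·ln z₂)/(1 − r) = (2.4849 − 0.63356×4.5174)/0.36644 = -1.0293 → z₀ = 0.3573 m
V₃ = V₁ · ln(z₃/z₀)/ln(z₁/z₀) = 14.8 × 5.7914/3.5142 = 24.3907 knots

24.4 knots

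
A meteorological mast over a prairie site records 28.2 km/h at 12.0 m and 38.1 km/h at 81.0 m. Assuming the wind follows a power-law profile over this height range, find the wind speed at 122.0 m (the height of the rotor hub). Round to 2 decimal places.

40.64 km/h

First find α: α = ln(V₂/V₁)/ln(z₂/z₁) = ln(38.1/28.2)/ln(81.0/12.0) = 0.30089/1.90954 = 0.1576
Extrapolate from 81.0 m to 122.0 m: V₃ = 38.1 × (122.0/81.0)^0.1576 = 38.1 × 1.0667 = 40.6400 km/h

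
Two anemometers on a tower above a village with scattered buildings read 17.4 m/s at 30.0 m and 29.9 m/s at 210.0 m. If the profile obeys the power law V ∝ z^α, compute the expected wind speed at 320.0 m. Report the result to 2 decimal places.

33.62 m/s

First find α: α = ln(V₂/V₁)/ln(z₂/z₁) = ln(29.9/17.4)/ln(210.0/30.0) = 0.54139/1.94591 = 0.2782
Extrapolate from 210.0 m to 320.0 m: V₃ = 29.9 × (320.0/210.0)^0.2782 = 29.9 × 1.1243 = 33.6175 m/s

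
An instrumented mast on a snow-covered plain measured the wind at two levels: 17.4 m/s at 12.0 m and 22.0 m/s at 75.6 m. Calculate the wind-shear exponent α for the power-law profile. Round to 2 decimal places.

α ≈ 0.13

Power law: V₂/V₁ = (z₂/z₁)^α ⇒ α = ln(V₂/V₁) / ln(z₂/z₁)
α = ln(22.0/17.4) / ln(75.6/12.0) = ln(1.2644) / ln(6.3000)
  = 0.23457 / 1.84055 = 0.12745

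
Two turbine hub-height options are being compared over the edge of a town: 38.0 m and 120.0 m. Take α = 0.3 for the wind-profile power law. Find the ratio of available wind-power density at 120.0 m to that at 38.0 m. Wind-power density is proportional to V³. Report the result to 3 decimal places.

Speed ratio: V_B/V_A = (z_B/z_A)^α = (120.0/38.0)^0.3 = (3.1579)^0.3 = 1.41195
Power-density ratio: P_B/P_A = (V_B/V_A)³ = (1.41195)³ = 2.81487

2.815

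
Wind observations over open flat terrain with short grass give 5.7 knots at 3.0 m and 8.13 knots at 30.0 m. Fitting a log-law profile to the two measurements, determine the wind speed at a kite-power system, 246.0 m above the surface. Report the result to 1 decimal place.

10.4 knots

Log law: V ∝ ln(z/z₀). From the pair, with r = V₁/V₂ = 0.70111,
ln z₀ = (ln z₁ − r·ln z₂)/(1 − r) = (1.0986 − 0.70111×3.4012)/0.29889 = -4.3025 → z₀ = 0.01353 m
V₃ = V₁ · ln(z₃/z₀)/ln(z₁/z₀) = 5.7 × 9.8078/5.4011 = 10.3506 knots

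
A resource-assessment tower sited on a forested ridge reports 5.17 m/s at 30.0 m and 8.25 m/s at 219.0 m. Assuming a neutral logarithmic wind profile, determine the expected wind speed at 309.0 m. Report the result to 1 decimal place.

Log law: V ∝ ln(z/z₀). From the pair, with r = V₁/V₂ = 0.62667,
ln z₀ = (ln z₁ − r·ln z₂)/(1 − r) = (3.4012 − 0.62667×5.3891)/0.37333 = 0.0644 → z₀ = 1.067 m
V₃ = V₁ · ln(z₃/z₀)/ln(z₁/z₀) = 5.17 × 5.6689/3.3368 = 8.7834 m/s

8.8 m/s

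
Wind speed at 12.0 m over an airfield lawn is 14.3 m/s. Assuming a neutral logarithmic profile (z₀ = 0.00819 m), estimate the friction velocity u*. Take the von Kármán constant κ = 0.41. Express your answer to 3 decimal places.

Log law: V(z) = (u*/κ) · ln(z/z₀) ⇒ u* = κ · V / ln(z/z₀)
u* = 0.41 × 14.3 / ln(12.0/0.00819) = 0.41 × 14.3 / 7.2897
   = 5.8630 / 7.2897 = 0.8043 m/s

u* ≈ 0.804 m/s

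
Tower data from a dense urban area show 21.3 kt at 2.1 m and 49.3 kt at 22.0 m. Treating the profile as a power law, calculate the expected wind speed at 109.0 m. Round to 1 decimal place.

87.3 kt

First find α: α = ln(V₂/V₁)/ln(z₂/z₁) = ln(49.3/21.3)/ln(22.0/2.1) = 0.83922/2.34911 = 0.3572
Extrapolate from 22.0 m to 109.0 m: V₃ = 49.3 × (109.0/22.0)^0.3572 = 49.3 × 1.7713 = 87.3246 kt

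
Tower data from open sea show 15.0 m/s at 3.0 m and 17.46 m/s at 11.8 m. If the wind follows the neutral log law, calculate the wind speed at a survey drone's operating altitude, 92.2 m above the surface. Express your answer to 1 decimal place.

Log law: V ∝ ln(z/z₀). From the pair, with r = V₁/V₂ = 0.85911,
ln z₀ = (ln z₁ − r·ln z₂)/(1 − r) = (1.0986 − 0.85911×2.4681)/0.14089 = -7.2519 → z₀ = 0.0007088 m
V₃ = V₁ · ln(z₃/z₀)/ln(z₁/z₀) = 15.0 × 11.7759/8.3505 = 21.1529 m/s

21.2 m/s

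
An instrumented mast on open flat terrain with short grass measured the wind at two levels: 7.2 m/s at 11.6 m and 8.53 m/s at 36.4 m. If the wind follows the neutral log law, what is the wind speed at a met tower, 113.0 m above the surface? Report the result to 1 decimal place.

9.8 m/s

Log law: V ∝ ln(z/z₀). From the pair, with r = V₁/V₂ = 0.84408,
ln z₀ = (ln z₁ − r·ln z₂)/(1 − r) = (2.4510 − 0.84408×3.5946)/0.15592 = -3.7397 → z₀ = 0.02376 m
V₃ = V₁ · ln(z₃/z₀)/ln(z₁/z₀) = 7.2 × 8.4671/6.1907 = 9.8475 m/s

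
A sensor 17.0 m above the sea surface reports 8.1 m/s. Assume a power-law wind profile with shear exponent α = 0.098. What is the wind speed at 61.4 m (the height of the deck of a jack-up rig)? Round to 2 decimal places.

Power-law profile: V₂ = V₁ · (z₂/z₁)^α
V₂ = 8.1 × (61.4/17.0)^0.098 = 8.1 × (3.6118)^0.098
    = 8.1 × 1.1341 = 9.1863 m/s

9.19 m/s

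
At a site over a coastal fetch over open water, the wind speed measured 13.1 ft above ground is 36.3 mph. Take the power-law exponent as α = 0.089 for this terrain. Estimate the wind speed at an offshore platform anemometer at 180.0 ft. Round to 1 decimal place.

45.8 mph

Power-law profile: V₂ = V₁ · (z₂/z₁)^α
V₂ = 36.3 × (180.0/13.1)^0.089 = 36.3 × (13.7405)^0.089
    = 36.3 × 1.2626 = 45.8341 mph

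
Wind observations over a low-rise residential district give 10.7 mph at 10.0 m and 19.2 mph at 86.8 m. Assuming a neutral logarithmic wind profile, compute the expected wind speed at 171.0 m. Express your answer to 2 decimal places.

Log law: V ∝ ln(z/z₀). From the pair, with r = V₁/V₂ = 0.55729,
ln z₀ = (ln z₁ − r·ln z₂)/(1 − r) = (2.3026 − 0.55729×4.4636)/0.44271 = -0.4178 → z₀ = 0.6585 m
V₃ = V₁ · ln(z₃/z₀)/ln(z₁/z₀) = 10.7 × 5.5594/2.7203 = 21.8670 mph

21.87 mph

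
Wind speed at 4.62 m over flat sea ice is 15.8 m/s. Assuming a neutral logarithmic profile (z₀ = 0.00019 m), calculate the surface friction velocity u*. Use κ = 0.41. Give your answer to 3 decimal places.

u* ≈ 0.641 m/s

Log law: V(z) = (u*/κ) · ln(z/z₀) ⇒ u* = κ · V / ln(z/z₀)
u* = 0.41 × 15.8 / ln(4.62/0.00019) = 0.41 × 15.8 / 10.0989
   = 6.4780 / 10.0989 = 0.6415 m/s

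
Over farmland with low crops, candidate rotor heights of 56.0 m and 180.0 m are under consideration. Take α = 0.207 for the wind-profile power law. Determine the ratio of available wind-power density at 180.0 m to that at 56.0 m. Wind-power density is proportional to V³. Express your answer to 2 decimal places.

Speed ratio: V_B/V_A = (z_B/z_A)^α = (180.0/56.0)^0.207 = (3.2143)^0.207 = 1.27340
Power-density ratio: P_B/P_A = (V_B/V_A)³ = (1.27340)³ = 2.06490

2.06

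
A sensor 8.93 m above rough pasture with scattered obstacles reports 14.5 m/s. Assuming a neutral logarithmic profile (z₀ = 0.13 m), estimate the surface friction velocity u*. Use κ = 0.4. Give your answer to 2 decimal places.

Log law: V(z) = (u*/κ) · ln(z/z₀) ⇒ u* = κ · V / ln(z/z₀)
u* = 0.4 × 14.5 / ln(8.93/0.13) = 0.4 × 14.5 / 4.2296
   = 5.8000 / 4.2296 = 1.3713 m/s

u* ≈ 1.37 m/s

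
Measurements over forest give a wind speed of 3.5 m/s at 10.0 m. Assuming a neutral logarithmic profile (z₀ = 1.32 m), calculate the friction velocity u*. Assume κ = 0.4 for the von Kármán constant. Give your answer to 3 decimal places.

Log law: V(z) = (u*/κ) · ln(z/z₀) ⇒ u* = κ · V / ln(z/z₀)
u* = 0.4 × 3.5 / ln(10.0/1.32) = 0.4 × 3.5 / 2.0250
   = 1.4000 / 2.0250 = 0.6914 m/s

u* ≈ 0.691 m/s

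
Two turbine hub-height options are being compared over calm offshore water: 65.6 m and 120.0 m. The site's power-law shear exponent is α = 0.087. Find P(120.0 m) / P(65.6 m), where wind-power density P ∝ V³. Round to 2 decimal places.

1.17

Speed ratio: V_B/V_A = (z_B/z_A)^α = (120.0/65.6)^0.087 = (1.8293)^0.087 = 1.05395
Power-density ratio: P_B/P_A = (V_B/V_A)³ = (1.05395)³ = 1.17072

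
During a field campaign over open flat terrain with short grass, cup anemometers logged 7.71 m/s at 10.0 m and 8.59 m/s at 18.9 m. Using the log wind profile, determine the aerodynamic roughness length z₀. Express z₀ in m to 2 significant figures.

z₀ ≈ 0.038 m

Log law: V(z) ∝ ln(z/z₀). With r = V₁/V₂ = 7.71/8.59 = 0.89756,
r · ln(z₂/z₀) = ln(z₁/z₀) ⇒ ln z₀ = (ln z₁ − r·ln z₂)/(1 − r)
ln z₀ = (2.30259 − 0.89756×2.93916) / 0.10244 = -3.2747
z₀ = exp(-3.2747) = 0.03783 m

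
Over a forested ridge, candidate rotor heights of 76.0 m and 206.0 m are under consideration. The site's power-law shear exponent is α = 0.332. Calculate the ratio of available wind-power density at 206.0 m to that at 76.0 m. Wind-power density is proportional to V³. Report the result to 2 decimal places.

Speed ratio: V_B/V_A = (z_B/z_A)^α = (206.0/76.0)^0.332 = (2.7105)^0.332 = 1.39243
Power-density ratio: P_B/P_A = (V_B/V_A)³ = (1.39243)³ = 2.69974

2.70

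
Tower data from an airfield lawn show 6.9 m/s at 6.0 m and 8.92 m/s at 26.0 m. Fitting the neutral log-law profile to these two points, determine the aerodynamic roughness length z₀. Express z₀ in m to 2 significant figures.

Log law: V(z) ∝ ln(z/z₀). With r = V₁/V₂ = 6.9/8.92 = 0.77354,
r · ln(z₂/z₀) = ln(z₁/z₀) ⇒ ln z₀ = (ln z₁ − r·ln z₂)/(1 − r)
ln z₀ = (1.79176 − 0.77354×3.25810) / 0.22646 = -3.2170
z₀ = exp(-3.2170) = 0.04007 m

z₀ ≈ 0.040 m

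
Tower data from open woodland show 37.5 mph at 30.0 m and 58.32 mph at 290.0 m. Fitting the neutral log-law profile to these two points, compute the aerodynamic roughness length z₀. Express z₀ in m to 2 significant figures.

z₀ ≈ 0.50 m

Log law: V(z) ∝ ln(z/z₀). With r = V₁/V₂ = 37.5/58.32 = 0.64300,
r · ln(z₂/z₀) = ln(z₁/z₀) ⇒ ln z₀ = (ln z₁ − r·ln z₂)/(1 − r)
ln z₀ = (3.40120 − 0.64300×5.66988) / 0.35700 = -0.6850
z₀ = exp(-0.6850) = 0.5041 m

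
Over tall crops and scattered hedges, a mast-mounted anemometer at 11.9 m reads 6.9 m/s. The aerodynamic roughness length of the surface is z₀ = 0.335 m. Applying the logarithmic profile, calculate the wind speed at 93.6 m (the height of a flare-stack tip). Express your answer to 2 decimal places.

Log law: V(z) ∝ ln(z/z₀), so V₂/V₁ = ln(z₂/z₀) / ln(z₁/z₀).
ln(93.6/0.335) = 5.6327, ln(11.9/0.335) = 3.5702
V₂ = 6.9 × 5.6327/3.5702 = 6.9 × 1.5777 = 10.8861 m/s

10.89 m/s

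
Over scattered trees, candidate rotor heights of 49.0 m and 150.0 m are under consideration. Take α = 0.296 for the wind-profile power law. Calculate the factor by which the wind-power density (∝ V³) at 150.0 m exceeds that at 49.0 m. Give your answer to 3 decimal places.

Speed ratio: V_B/V_A = (z_B/z_A)^α = (150.0/49.0)^0.296 = (3.0612)^0.296 = 1.39260
Power-density ratio: P_B/P_A = (V_B/V_A)³ = (1.39260)³ = 2.70069

2.701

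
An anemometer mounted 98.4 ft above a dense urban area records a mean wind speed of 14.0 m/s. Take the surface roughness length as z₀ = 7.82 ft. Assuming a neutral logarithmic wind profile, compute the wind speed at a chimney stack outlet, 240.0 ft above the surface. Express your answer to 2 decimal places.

18.93 m/s

Log law: V(z) ∝ ln(z/z₀), so V₂/V₁ = ln(z₂/z₀) / ln(z₁/z₀).
ln(240.0/7.82) = 3.4240, ln(98.4/7.82) = 2.5324
V₂ = 14.0 × 3.4240/2.5324 = 14.0 × 1.3521 = 18.9292 m/s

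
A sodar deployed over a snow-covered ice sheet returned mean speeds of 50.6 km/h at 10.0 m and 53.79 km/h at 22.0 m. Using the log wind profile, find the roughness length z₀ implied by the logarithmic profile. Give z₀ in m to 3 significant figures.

Log law: V(z) ∝ ln(z/z₀). With r = V₁/V₂ = 50.6/53.79 = 0.94070,
r · ln(z₂/z₀) = ln(z₁/z₀) ⇒ ln z₀ = (ln z₁ − r·ln z₂)/(1 − r)
ln z₀ = (2.30259 − 0.94070×3.09104) / 0.05930 = -10.2040
z₀ = exp(-10.2040) = 0.00003702 m

z₀ ≈ 0.0000370 m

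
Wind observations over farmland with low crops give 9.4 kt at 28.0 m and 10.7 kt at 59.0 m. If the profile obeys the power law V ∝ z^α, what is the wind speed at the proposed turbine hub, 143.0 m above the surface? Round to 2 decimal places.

12.48 kt

First find α: α = ln(V₂/V₁)/ln(z₂/z₁) = ln(10.7/9.4)/ln(59.0/28.0) = 0.12953/0.74533 = 0.1738
Extrapolate from 59.0 m to 143.0 m: V₃ = 10.7 × (143.0/59.0)^0.1738 = 10.7 × 1.1663 = 12.4797 kt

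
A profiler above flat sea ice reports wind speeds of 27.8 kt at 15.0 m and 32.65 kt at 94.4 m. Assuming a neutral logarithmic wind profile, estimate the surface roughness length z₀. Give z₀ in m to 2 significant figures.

Log law: V(z) ∝ ln(z/z₀). With r = V₁/V₂ = 27.8/32.65 = 0.85145,
r · ln(z₂/z₀) = ln(z₁/z₀) ⇒ ln z₀ = (ln z₁ − r·ln z₂)/(1 − r)
ln z₀ = (2.70805 − 0.85145×4.54754) / 0.14855 = -7.8358
z₀ = exp(-7.8358) = 0.0003953 m

z₀ ≈ 0.00040 m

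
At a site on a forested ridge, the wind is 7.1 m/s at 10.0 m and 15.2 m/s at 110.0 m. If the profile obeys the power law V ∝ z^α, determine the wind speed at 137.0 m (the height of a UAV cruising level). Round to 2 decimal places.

16.30 m/s

First find α: α = ln(V₂/V₁)/ln(z₂/z₁) = ln(15.2/7.1)/ln(110.0/10.0) = 0.76120/2.39790 = 0.3174
Extrapolate from 110.0 m to 137.0 m: V₃ = 15.2 × (137.0/110.0)^0.3174 = 15.2 × 1.0722 = 16.2969 m/s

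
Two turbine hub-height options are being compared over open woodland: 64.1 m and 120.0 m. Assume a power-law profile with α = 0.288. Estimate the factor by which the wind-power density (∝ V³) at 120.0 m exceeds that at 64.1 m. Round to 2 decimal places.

1.72

Speed ratio: V_B/V_A = (z_B/z_A)^α = (120.0/64.1)^0.288 = (1.8721)^0.288 = 1.19792
Power-density ratio: P_B/P_A = (V_B/V_A)³ = (1.19792)³ = 1.71905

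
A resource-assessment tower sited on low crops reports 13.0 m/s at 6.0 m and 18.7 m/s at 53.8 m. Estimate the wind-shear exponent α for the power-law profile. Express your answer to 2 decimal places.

α ≈ 0.17

Power law: V₂/V₁ = (z₂/z₁)^α ⇒ α = ln(V₂/V₁) / ln(z₂/z₁)
α = ln(18.7/13.0) / ln(53.8/6.0) = ln(1.4385) / ln(8.9667)
  = 0.36357 / 2.19351 = 0.16575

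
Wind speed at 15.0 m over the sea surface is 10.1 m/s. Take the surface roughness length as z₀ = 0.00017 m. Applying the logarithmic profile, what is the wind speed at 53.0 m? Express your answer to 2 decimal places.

Log law: V(z) ∝ ln(z/z₀), so V₂/V₁ = ln(z₂/z₀) / ln(z₁/z₀).
ln(53.0/0.00017) = 12.6500, ln(15.0/0.00017) = 11.3878
V₂ = 10.1 × 12.6500/11.3878 = 10.1 × 1.1108 = 11.2195 m/s

11.22 m/s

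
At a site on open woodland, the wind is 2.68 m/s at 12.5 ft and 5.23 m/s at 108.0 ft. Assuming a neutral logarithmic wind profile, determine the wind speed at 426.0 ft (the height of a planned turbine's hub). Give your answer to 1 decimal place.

Log law: V ∝ ln(z/z₀). From the pair, with r = V₁/V₂ = 0.51243,
ln z₀ = (ln z₁ − r·ln z₂)/(1 − r) = (2.5257 − 0.51243×4.6821)/0.48757 = 0.2594 → z₀ = 1.296 ft
V₃ = V₁ · ln(z₃/z₀)/ln(z₁/z₀) = 2.68 × 5.7950/2.2663 = 6.8528 m/s

6.9 m/s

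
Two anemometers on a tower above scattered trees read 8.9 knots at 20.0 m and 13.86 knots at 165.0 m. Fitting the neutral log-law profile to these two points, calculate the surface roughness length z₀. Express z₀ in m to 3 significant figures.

Log law: V(z) ∝ ln(z/z₀). With r = V₁/V₂ = 8.9/13.86 = 0.64214,
r · ln(z₂/z₀) = ln(z₁/z₀) ⇒ ln z₀ = (ln z₁ − r·ln z₂)/(1 − r)
ln z₀ = (2.99573 − 0.64214×5.10595) / 0.35786 = -0.7907
z₀ = exp(-0.7907) = 0.4535 m

z₀ ≈ 0.454 m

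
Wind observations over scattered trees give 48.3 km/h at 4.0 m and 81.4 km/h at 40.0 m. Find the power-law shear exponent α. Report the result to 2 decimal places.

α ≈ 0.23

Power law: V₂/V₁ = (z₂/z₁)^α ⇒ α = ln(V₂/V₁) / ln(z₂/z₁)
α = ln(81.4/48.3) / ln(40.0/4.0) = ln(1.6853) / ln(10.0000)
  = 0.52194 / 2.30259 = 0.22668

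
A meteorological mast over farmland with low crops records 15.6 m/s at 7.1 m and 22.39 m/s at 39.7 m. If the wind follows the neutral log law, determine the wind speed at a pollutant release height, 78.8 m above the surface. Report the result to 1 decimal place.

25.1 m/s

Log law: V ∝ ln(z/z₀). From the pair, with r = V₁/V₂ = 0.69674,
ln z₀ = (ln z₁ − r·ln z₂)/(1 − r) = (1.9601 − 0.69674×3.6814)/0.30326 = -1.9945 → z₀ = 0.1361 m
V₃ = V₁ · ln(z₃/z₀)/ln(z₁/z₀) = 15.6 × 6.3614/3.9546 = 25.0944 m/s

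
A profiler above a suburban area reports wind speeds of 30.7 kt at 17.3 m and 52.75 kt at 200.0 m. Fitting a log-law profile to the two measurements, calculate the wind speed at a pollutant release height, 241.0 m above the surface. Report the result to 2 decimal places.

54.43 kt

Log law: V ∝ ln(z/z₀). From the pair, with r = V₁/V₂ = 0.58199,
ln z₀ = (ln z₁ − r·ln z₂)/(1 − r) = (2.8507 − 0.58199×5.2983)/0.41801 = -0.5571 → z₀ = 0.5729 m
V₃ = V₁ · ln(z₃/z₀)/ln(z₁/z₀) = 30.7 × 6.0419/3.4078 = 54.4300 kt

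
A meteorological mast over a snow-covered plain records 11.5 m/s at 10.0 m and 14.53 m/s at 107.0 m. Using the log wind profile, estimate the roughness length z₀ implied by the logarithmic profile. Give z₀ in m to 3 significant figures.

z₀ ≈ 0.00124 m

Log law: V(z) ∝ ln(z/z₀). With r = V₁/V₂ = 11.5/14.53 = 0.79147,
r · ln(z₂/z₀) = ln(z₁/z₀) ⇒ ln z₀ = (ln z₁ − r·ln z₂)/(1 − r)
ln z₀ = (2.30259 − 0.79147×4.67283) / 0.20853 = -6.6934
z₀ = exp(-6.6934) = 0.001239 m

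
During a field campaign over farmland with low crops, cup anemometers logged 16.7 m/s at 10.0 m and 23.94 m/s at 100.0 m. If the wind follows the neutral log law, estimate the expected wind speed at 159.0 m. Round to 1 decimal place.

25.4 m/s

Log law: V ∝ ln(z/z₀). From the pair, with r = V₁/V₂ = 0.69758,
ln z₀ = (ln z₁ − r·ln z₂)/(1 − r) = (2.3026 − 0.69758×4.6052)/0.30242 = -3.0086 → z₀ = 0.04936 m
V₃ = V₁ · ln(z₃/z₀)/ln(z₁/z₀) = 16.7 × 8.0775/5.3112 = 25.3981 m/s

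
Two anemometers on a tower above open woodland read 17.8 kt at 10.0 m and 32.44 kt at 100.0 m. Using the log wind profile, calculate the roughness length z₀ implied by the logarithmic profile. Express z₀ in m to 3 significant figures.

z₀ ≈ 0.608 m

Log law: V(z) ∝ ln(z/z₀). With r = V₁/V₂ = 17.8/32.44 = 0.54871,
r · ln(z₂/z₀) = ln(z₁/z₀) ⇒ ln z₀ = (ln z₁ − r·ln z₂)/(1 − r)
ln z₀ = (2.30259 − 0.54871×4.60517) / 0.45129 = -0.4970
z₀ = exp(-0.4970) = 0.6083 m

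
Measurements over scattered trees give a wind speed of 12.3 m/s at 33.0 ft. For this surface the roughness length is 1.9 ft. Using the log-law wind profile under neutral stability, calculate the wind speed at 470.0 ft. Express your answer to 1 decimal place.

23.7 m/s

Log law: V(z) ∝ ln(z/z₀), so V₂/V₁ = ln(z₂/z₀) / ln(z₁/z₀).
ln(470.0/1.9) = 5.5109, ln(33.0/1.9) = 2.8547
V₂ = 12.3 × 5.5109/2.8547 = 12.3 × 1.9305 = 23.7450 m/s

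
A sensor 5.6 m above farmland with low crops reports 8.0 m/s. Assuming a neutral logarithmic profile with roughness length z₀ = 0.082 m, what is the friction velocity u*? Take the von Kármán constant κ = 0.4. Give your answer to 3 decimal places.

Log law: V(z) = (u*/κ) · ln(z/z₀) ⇒ u* = κ · V / ln(z/z₀)
u* = 0.4 × 8.0 / ln(5.6/0.082) = 0.4 × 8.0 / 4.2238
   = 3.2000 / 4.2238 = 0.7576 m/s

u* ≈ 0.758 m/s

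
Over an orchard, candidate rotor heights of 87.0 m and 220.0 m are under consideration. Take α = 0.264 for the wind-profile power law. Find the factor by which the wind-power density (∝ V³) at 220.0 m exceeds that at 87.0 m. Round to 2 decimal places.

2.08

Speed ratio: V_B/V_A = (z_B/z_A)^α = (220.0/87.0)^0.264 = (2.5287)^0.264 = 1.27752
Power-density ratio: P_B/P_A = (V_B/V_A)³ = (1.27752)³ = 2.08497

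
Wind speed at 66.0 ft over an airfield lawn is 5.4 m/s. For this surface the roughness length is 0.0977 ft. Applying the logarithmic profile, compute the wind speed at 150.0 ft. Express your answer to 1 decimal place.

6.1 m/s

Log law: V(z) ∝ ln(z/z₀), so V₂/V₁ = ln(z₂/z₀) / ln(z₁/z₀).
ln(150.0/0.0977) = 7.3365, ln(66.0/0.0977) = 6.5155
V₂ = 5.4 × 7.3365/6.5155 = 5.4 × 1.1260 = 6.0804 m/s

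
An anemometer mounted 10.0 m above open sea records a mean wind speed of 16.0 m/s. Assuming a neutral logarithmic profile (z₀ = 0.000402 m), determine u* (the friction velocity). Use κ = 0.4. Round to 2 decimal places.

Log law: V(z) = (u*/κ) · ln(z/z₀) ⇒ u* = κ · V / ln(z/z₀)
u* = 0.4 × 16.0 / ln(10.0/0.000402) = 0.4 × 16.0 / 10.1216
   = 6.4000 / 10.1216 = 0.6323 m/s

u* ≈ 0.63 m/s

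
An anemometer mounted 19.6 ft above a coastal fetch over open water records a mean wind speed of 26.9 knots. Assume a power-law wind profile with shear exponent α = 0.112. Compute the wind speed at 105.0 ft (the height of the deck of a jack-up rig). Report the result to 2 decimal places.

32.46 knots

Power-law profile: V₂ = V₁ · (z₂/z₁)^α
V₂ = 26.9 × (105.0/19.6)^0.112 = 26.9 × (5.3571)^0.112
    = 26.9 × 1.2068 = 32.4633 knots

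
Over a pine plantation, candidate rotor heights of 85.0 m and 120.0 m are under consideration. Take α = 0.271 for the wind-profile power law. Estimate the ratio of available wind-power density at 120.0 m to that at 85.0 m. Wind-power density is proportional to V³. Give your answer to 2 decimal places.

Speed ratio: V_B/V_A = (z_B/z_A)^α = (120.0/85.0)^0.271 = (1.4118)^0.271 = 1.09796
Power-density ratio: P_B/P_A = (V_B/V_A)³ = (1.09796)³ = 1.32360

1.32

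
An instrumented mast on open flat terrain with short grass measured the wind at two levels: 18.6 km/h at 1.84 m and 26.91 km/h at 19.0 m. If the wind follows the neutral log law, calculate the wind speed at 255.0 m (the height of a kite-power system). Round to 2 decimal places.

36.15 km/h

Log law: V ∝ ln(z/z₀). From the pair, with r = V₁/V₂ = 0.69119,
ln z₀ = (ln z₁ − r·ln z₂)/(1 − r) = (0.6098 − 0.69119×2.9444)/0.30881 = -4.6159 → z₀ = 0.009894 m
V₃ = V₁ · ln(z₃/z₀)/ln(z₁/z₀) = 18.6 × 10.1571/5.2256 = 36.1531 km/h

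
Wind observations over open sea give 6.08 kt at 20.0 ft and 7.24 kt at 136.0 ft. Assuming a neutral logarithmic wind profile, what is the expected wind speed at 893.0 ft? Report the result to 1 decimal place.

8.4 kt

Log law: V ∝ ln(z/z₀). From the pair, with r = V₁/V₂ = 0.83978,
ln z₀ = (ln z₁ − r·ln z₂)/(1 − r) = (2.9957 − 0.83978×4.9127)/0.16022 = -7.0516 → z₀ = 0.0008660 ft
V₃ = V₁ · ln(z₃/z₀)/ln(z₁/z₀) = 6.08 × 13.8462/10.0473 = 8.3788 kt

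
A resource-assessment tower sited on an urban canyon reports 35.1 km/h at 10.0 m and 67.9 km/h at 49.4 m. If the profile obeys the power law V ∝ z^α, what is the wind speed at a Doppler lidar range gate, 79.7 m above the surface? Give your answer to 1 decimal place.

First find α: α = ln(V₂/V₁)/ln(z₂/z₁) = ln(67.9/35.1)/ln(49.4/10.0) = 0.65983/1.59737 = 0.4131
Extrapolate from 49.4 m to 79.7 m: V₃ = 67.9 × (79.7/49.4)^0.4131 = 67.9 × 1.2185 = 82.7330 km/h

82.7 km/h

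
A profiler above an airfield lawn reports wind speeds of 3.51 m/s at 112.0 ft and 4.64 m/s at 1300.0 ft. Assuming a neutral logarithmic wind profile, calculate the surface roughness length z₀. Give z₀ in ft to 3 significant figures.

Log law: V(z) ∝ ln(z/z₀). With r = V₁/V₂ = 3.51/4.64 = 0.75647,
r · ln(z₂/z₀) = ln(z₁/z₀) ⇒ ln z₀ = (ln z₁ − r·ln z₂)/(1 − r)
ln z₀ = (4.71850 − 0.75647×7.17012) / 0.24353 = -2.8967
z₀ = exp(-2.8967) = 0.05520 ft

z₀ ≈ 0.0552 ft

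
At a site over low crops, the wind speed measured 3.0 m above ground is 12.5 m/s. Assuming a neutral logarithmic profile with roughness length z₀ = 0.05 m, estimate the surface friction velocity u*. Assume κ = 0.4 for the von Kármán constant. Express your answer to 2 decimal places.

Log law: V(z) = (u*/κ) · ln(z/z₀) ⇒ u* = κ · V / ln(z/z₀)
u* = 0.4 × 12.5 / ln(3.0/0.05) = 0.4 × 12.5 / 4.0943
   = 5.0000 / 4.0943 = 1.2212 m/s

u* ≈ 1.22 m/s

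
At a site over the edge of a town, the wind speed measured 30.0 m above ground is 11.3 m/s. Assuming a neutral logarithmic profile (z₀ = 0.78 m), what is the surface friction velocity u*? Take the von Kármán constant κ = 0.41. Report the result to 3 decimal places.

u* ≈ 1.269 m/s

Log law: V(z) = (u*/κ) · ln(z/z₀) ⇒ u* = κ · V / ln(z/z₀)
u* = 0.41 × 11.3 / ln(30.0/0.78) = 0.41 × 11.3 / 3.6497
   = 4.6330 / 3.6497 = 1.2694 m/s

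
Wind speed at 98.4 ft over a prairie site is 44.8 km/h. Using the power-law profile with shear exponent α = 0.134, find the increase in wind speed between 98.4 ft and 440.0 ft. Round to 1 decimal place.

10.0 km/h

Power law: V₂ = V₁ · (z₂/z₁)^α = 44.8 × (4.4715)^0.134 = 54.7570 km/h
ΔV = 54.7570 − 44.8 = 9.9570 km/h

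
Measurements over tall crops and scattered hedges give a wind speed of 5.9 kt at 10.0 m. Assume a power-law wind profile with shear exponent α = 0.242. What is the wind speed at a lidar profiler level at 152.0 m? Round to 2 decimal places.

Power-law profile: V₂ = V₁ · (z₂/z₁)^α
V₂ = 5.9 × (152.0/10.0)^0.242 = 5.9 × (15.2000)^0.242
    = 5.9 × 1.9320 = 11.3988 kt

11.40 kt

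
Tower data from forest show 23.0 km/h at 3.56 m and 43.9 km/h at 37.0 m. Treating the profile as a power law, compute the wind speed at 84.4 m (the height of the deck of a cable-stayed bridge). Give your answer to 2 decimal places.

First find α: α = ln(V₂/V₁)/ln(z₂/z₁) = ln(43.9/23.0)/ln(37.0/3.56) = 0.64642/2.34116 = 0.2761
Extrapolate from 37.0 m to 84.4 m: V₃ = 43.9 × (84.4/37.0)^0.2761 = 43.9 × 1.2557 = 55.1253 km/h

55.13 km/h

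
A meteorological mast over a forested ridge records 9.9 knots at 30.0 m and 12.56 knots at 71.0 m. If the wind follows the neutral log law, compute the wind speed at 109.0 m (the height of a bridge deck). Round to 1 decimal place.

Log law: V ∝ ln(z/z₀). From the pair, with r = V₁/V₂ = 0.78822,
ln z₀ = (ln z₁ − r·ln z₂)/(1 − r) = (3.4012 − 0.78822×4.2627)/0.21178 = 0.1949 → z₀ = 1.215 m
V₃ = V₁ · ln(z₃/z₀)/ln(z₁/z₀) = 9.9 × 4.4964/3.2063 = 13.8836 knots

13.9 knots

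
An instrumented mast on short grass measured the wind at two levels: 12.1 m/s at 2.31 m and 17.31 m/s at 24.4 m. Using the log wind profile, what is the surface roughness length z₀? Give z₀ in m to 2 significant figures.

Log law: V(z) ∝ ln(z/z₀). With r = V₁/V₂ = 12.1/17.31 = 0.69902,
r · ln(z₂/z₀) = ln(z₁/z₀) ⇒ ln z₀ = (ln z₁ − r·ln z₂)/(1 − r)
ln z₀ = (0.83725 − 0.69902×3.19458) / 0.30098 = -4.6376
z₀ = exp(-4.6376) = 0.009681 m

z₀ ≈ 0.0097 m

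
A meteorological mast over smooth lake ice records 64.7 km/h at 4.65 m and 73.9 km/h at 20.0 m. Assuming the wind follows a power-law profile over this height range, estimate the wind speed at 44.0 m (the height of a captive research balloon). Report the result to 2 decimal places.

79.41 km/h

First find α: α = ln(V₂/V₁)/ln(z₂/z₁) = ln(73.9/64.7)/ln(20.0/4.65) = 0.13295/1.45887 = 0.0911
Extrapolate from 20.0 m to 44.0 m: V₃ = 73.9 × (44.0/20.0)^0.0911 = 73.9 × 1.0745 = 79.4055 km/h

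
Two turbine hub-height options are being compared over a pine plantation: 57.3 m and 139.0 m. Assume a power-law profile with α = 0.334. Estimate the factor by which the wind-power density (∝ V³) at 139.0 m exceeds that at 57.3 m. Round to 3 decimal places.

2.430

Speed ratio: V_B/V_A = (z_B/z_A)^α = (139.0/57.3)^0.334 = (2.4258)^0.334 = 1.34445
Power-density ratio: P_B/P_A = (V_B/V_A)³ = (1.34445)³ = 2.43013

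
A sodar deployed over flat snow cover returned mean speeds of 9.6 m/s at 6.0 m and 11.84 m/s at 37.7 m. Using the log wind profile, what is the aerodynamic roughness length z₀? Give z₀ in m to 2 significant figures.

z₀ ≈ 0.0023 m

Log law: V(z) ∝ ln(z/z₀). With r = V₁/V₂ = 9.6/11.84 = 0.81081,
r · ln(z₂/z₀) = ln(z₁/z₀) ⇒ ln z₀ = (ln z₁ − r·ln z₂)/(1 − r)
ln z₀ = (1.79176 − 0.81081×3.62966) / 0.18919 = -6.0850
z₀ = exp(-6.0850) = 0.002277 m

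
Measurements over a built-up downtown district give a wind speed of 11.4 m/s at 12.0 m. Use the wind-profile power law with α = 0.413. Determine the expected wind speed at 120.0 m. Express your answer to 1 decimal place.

29.5 m/s

Power-law profile: V₂ = V₁ · (z₂/z₁)^α
V₂ = 11.4 × (120.0/12.0)^0.413 = 11.4 × (10.0000)^0.413
    = 11.4 × 2.5882 = 29.5056 m/s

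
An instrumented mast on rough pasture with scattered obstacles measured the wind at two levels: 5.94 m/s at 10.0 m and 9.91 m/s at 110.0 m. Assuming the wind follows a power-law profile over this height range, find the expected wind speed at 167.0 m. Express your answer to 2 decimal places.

10.83 m/s

First find α: α = ln(V₂/V₁)/ln(z₂/z₁) = ln(9.91/5.94)/ln(110.0/10.0) = 0.51184/2.39790 = 0.2135
Extrapolate from 110.0 m to 167.0 m: V₃ = 9.91 × (167.0/110.0)^0.2135 = 9.91 × 1.0932 = 10.8337 m/s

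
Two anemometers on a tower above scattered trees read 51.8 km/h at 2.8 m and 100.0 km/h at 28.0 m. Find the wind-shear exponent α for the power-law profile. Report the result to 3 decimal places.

Power law: V₂/V₁ = (z₂/z₁)^α ⇒ α = ln(V₂/V₁) / ln(z₂/z₁)
α = ln(100.0/51.8) / ln(28.0/2.8) = ln(1.9305) / ln(10.0000)
  = 0.65778 / 2.30259 = 0.28567

α ≈ 0.286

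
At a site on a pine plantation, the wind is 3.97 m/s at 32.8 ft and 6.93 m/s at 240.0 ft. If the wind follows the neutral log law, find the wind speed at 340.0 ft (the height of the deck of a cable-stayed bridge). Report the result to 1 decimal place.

Log law: V ∝ ln(z/z₀). From the pair, with r = V₁/V₂ = 0.57287,
ln z₀ = (ln z₁ − r·ln z₂)/(1 − r) = (3.4904 − 0.57287×5.4806)/0.42713 = 0.8211 → z₀ = 2.273 ft
V₃ = V₁ · ln(z₃/z₀)/ln(z₁/z₀) = 3.97 × 5.0078/2.6693 = 7.4480 m/s

7.4 m/s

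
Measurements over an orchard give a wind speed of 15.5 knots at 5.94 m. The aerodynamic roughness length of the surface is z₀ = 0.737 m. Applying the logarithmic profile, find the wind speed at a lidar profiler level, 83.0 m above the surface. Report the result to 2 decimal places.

35.09 knots

Log law: V(z) ∝ ln(z/z₀), so V₂/V₁ = ln(z₂/z₀) / ln(z₁/z₀).
ln(83.0/0.737) = 4.7240, ln(5.94/0.737) = 2.0869
V₂ = 15.5 × 4.7240/2.0869 = 15.5 × 2.2637 = 35.0869 knots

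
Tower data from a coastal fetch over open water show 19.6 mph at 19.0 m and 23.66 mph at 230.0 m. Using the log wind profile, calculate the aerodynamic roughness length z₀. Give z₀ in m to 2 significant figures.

Log law: V(z) ∝ ln(z/z₀). With r = V₁/V₂ = 19.6/23.66 = 0.82840,
r · ln(z₂/z₀) = ln(z₁/z₀) ⇒ ln z₀ = (ln z₁ − r·ln z₂)/(1 − r)
ln z₀ = (2.94444 − 0.82840×5.43808) / 0.17160 = -9.0938
z₀ = exp(-9.0938) = 0.0001124 m

z₀ ≈ 0.00011 m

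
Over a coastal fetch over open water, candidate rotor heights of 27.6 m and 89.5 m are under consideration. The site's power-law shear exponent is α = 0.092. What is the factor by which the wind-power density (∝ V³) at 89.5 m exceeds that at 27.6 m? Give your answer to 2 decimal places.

Speed ratio: V_B/V_A = (z_B/z_A)^α = (89.5/27.6)^0.092 = (3.2428)^0.092 = 1.11431
Power-density ratio: P_B/P_A = (V_B/V_A)³ = (1.11431)³ = 1.38361

1.38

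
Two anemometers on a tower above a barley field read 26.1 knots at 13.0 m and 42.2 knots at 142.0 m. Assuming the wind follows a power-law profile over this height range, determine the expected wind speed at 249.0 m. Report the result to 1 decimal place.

47.2 knots

First find α: α = ln(V₂/V₁)/ln(z₂/z₁) = ln(42.2/26.1)/ln(142.0/13.0) = 0.48048/2.39088 = 0.2010
Extrapolate from 142.0 m to 249.0 m: V₃ = 42.2 × (249.0/142.0)^0.2010 = 42.2 × 1.1195 = 47.2422 knots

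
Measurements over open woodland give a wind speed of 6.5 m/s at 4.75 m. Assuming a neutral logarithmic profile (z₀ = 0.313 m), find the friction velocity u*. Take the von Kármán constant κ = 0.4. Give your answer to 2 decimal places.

u* ≈ 0.96 m/s

Log law: V(z) = (u*/κ) · ln(z/z₀) ⇒ u* = κ · V / ln(z/z₀)
u* = 0.4 × 6.5 / ln(4.75/0.313) = 0.4 × 6.5 / 2.7197
   = 2.6000 / 2.7197 = 0.9560 m/s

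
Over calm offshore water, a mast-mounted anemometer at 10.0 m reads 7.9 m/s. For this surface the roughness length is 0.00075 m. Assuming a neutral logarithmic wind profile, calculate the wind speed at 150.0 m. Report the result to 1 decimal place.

Log law: V(z) ∝ ln(z/z₀), so V₂/V₁ = ln(z₂/z₀) / ln(z₁/z₀).
ln(150.0/0.00075) = 12.2061, ln(10.0/0.00075) = 9.4980
V₂ = 7.9 × 12.2061/9.4980 = 7.9 × 1.2851 = 10.1524 m/s

10.2 m/s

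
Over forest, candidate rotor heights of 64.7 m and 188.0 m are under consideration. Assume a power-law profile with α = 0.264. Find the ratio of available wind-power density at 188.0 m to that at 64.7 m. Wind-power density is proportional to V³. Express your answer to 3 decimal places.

Speed ratio: V_B/V_A = (z_B/z_A)^α = (188.0/64.7)^0.264 = (2.9057)^0.264 = 1.32525
Power-density ratio: P_B/P_A = (V_B/V_A)³ = (1.32525)³ = 2.32754

2.328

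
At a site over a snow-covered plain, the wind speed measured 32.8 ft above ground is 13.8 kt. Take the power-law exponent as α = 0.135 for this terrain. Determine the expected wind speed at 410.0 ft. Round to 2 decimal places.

19.41 kt

Power-law profile: V₂ = V₁ · (z₂/z₁)^α
V₂ = 13.8 × (410.0/32.8)^0.135 = 13.8 × (12.5000)^0.135
    = 13.8 × 1.4063 = 19.4072 kt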